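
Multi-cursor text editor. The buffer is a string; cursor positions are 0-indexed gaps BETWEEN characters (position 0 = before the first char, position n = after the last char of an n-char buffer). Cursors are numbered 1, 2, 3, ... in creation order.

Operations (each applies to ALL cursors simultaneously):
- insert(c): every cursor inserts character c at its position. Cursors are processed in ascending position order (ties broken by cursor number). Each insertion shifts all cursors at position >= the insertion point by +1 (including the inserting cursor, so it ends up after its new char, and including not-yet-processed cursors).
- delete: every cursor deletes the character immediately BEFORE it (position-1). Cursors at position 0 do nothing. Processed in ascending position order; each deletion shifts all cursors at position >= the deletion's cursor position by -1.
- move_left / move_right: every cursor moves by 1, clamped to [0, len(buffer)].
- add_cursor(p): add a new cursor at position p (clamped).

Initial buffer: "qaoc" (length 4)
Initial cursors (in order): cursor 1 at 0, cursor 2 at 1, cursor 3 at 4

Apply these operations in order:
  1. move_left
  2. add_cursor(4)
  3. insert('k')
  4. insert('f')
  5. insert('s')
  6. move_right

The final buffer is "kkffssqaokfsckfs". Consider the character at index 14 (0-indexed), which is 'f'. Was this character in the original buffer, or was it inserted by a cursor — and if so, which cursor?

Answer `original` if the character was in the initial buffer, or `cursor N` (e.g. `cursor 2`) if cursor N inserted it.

After op 1 (move_left): buffer="qaoc" (len 4), cursors c1@0 c2@0 c3@3, authorship ....
After op 2 (add_cursor(4)): buffer="qaoc" (len 4), cursors c1@0 c2@0 c3@3 c4@4, authorship ....
After op 3 (insert('k')): buffer="kkqaokck" (len 8), cursors c1@2 c2@2 c3@6 c4@8, authorship 12...3.4
After op 4 (insert('f')): buffer="kkffqaokfckf" (len 12), cursors c1@4 c2@4 c3@9 c4@12, authorship 1212...33.44
After op 5 (insert('s')): buffer="kkffssqaokfsckfs" (len 16), cursors c1@6 c2@6 c3@12 c4@16, authorship 121212...333.444
After op 6 (move_right): buffer="kkffssqaokfsckfs" (len 16), cursors c1@7 c2@7 c3@13 c4@16, authorship 121212...333.444
Authorship (.=original, N=cursor N): 1 2 1 2 1 2 . . . 3 3 3 . 4 4 4
Index 14: author = 4

Answer: cursor 4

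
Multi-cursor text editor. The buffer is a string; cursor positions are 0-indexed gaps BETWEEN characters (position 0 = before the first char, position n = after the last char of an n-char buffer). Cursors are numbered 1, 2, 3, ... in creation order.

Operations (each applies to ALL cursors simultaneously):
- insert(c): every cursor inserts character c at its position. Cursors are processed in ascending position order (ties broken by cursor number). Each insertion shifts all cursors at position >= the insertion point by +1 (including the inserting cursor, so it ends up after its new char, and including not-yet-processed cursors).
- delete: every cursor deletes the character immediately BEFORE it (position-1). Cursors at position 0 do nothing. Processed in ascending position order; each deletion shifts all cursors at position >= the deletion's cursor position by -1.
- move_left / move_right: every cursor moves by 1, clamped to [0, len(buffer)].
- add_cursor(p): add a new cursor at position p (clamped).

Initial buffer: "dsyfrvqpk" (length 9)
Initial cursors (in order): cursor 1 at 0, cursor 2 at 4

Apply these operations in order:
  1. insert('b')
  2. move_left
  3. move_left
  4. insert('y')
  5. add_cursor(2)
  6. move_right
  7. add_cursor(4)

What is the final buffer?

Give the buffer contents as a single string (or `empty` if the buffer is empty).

After op 1 (insert('b')): buffer="bdsyfbrvqpk" (len 11), cursors c1@1 c2@6, authorship 1....2.....
After op 2 (move_left): buffer="bdsyfbrvqpk" (len 11), cursors c1@0 c2@5, authorship 1....2.....
After op 3 (move_left): buffer="bdsyfbrvqpk" (len 11), cursors c1@0 c2@4, authorship 1....2.....
After op 4 (insert('y')): buffer="ybdsyyfbrvqpk" (len 13), cursors c1@1 c2@6, authorship 11...2.2.....
After op 5 (add_cursor(2)): buffer="ybdsyyfbrvqpk" (len 13), cursors c1@1 c3@2 c2@6, authorship 11...2.2.....
After op 6 (move_right): buffer="ybdsyyfbrvqpk" (len 13), cursors c1@2 c3@3 c2@7, authorship 11...2.2.....
After op 7 (add_cursor(4)): buffer="ybdsyyfbrvqpk" (len 13), cursors c1@2 c3@3 c4@4 c2@7, authorship 11...2.2.....

Answer: ybdsyyfbrvqpk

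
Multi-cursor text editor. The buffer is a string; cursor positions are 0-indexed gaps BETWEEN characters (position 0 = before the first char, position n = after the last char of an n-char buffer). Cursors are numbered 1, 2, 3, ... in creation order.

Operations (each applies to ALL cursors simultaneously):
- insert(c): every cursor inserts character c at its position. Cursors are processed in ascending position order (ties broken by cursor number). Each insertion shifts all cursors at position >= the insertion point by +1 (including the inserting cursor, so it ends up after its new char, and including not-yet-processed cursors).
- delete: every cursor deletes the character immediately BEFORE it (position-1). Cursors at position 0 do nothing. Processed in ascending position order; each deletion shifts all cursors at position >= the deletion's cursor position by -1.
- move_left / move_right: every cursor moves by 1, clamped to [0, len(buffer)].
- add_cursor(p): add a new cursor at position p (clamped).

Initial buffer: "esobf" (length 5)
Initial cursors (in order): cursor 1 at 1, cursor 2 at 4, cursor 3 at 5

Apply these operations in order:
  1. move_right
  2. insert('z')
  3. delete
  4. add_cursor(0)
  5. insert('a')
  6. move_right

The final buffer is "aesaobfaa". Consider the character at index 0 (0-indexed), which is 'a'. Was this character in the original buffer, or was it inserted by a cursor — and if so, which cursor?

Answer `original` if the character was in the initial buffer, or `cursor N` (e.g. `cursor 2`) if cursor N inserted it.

Answer: cursor 4

Derivation:
After op 1 (move_right): buffer="esobf" (len 5), cursors c1@2 c2@5 c3@5, authorship .....
After op 2 (insert('z')): buffer="eszobfzz" (len 8), cursors c1@3 c2@8 c3@8, authorship ..1...23
After op 3 (delete): buffer="esobf" (len 5), cursors c1@2 c2@5 c3@5, authorship .....
After op 4 (add_cursor(0)): buffer="esobf" (len 5), cursors c4@0 c1@2 c2@5 c3@5, authorship .....
After op 5 (insert('a')): buffer="aesaobfaa" (len 9), cursors c4@1 c1@4 c2@9 c3@9, authorship 4..1...23
After op 6 (move_right): buffer="aesaobfaa" (len 9), cursors c4@2 c1@5 c2@9 c3@9, authorship 4..1...23
Authorship (.=original, N=cursor N): 4 . . 1 . . . 2 3
Index 0: author = 4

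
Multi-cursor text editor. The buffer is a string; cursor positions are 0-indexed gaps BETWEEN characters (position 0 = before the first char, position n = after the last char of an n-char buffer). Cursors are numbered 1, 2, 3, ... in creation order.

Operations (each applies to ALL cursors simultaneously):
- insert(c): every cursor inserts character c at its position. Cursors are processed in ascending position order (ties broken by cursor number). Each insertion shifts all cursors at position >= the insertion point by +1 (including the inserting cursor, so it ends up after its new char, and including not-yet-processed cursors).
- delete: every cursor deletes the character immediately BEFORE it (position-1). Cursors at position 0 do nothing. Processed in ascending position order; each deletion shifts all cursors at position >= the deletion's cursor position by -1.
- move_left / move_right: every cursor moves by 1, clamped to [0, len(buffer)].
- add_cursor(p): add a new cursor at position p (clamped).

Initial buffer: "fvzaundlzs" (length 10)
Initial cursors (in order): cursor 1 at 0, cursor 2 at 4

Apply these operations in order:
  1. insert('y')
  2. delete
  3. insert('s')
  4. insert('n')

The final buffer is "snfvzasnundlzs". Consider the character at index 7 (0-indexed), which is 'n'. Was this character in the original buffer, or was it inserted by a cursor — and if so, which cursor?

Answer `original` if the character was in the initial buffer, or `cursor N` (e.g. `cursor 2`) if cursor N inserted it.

Answer: cursor 2

Derivation:
After op 1 (insert('y')): buffer="yfvzayundlzs" (len 12), cursors c1@1 c2@6, authorship 1....2......
After op 2 (delete): buffer="fvzaundlzs" (len 10), cursors c1@0 c2@4, authorship ..........
After op 3 (insert('s')): buffer="sfvzasundlzs" (len 12), cursors c1@1 c2@6, authorship 1....2......
After op 4 (insert('n')): buffer="snfvzasnundlzs" (len 14), cursors c1@2 c2@8, authorship 11....22......
Authorship (.=original, N=cursor N): 1 1 . . . . 2 2 . . . . . .
Index 7: author = 2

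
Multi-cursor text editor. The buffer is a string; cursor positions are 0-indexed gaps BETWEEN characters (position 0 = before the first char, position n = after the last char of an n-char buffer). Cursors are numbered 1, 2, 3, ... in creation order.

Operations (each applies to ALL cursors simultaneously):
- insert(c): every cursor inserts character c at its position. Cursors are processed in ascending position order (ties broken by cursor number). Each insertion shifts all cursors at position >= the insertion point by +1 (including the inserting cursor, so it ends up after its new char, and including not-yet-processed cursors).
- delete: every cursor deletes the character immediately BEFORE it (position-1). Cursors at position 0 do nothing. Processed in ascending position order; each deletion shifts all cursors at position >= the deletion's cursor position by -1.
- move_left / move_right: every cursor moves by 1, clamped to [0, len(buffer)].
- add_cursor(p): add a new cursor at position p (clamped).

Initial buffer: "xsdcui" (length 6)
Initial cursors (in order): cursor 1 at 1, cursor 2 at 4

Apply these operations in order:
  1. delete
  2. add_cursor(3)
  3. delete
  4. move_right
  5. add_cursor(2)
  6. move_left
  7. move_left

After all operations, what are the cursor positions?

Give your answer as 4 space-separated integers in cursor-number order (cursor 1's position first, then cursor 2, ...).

Answer: 0 0 0 0

Derivation:
After op 1 (delete): buffer="sdui" (len 4), cursors c1@0 c2@2, authorship ....
After op 2 (add_cursor(3)): buffer="sdui" (len 4), cursors c1@0 c2@2 c3@3, authorship ....
After op 3 (delete): buffer="si" (len 2), cursors c1@0 c2@1 c3@1, authorship ..
After op 4 (move_right): buffer="si" (len 2), cursors c1@1 c2@2 c3@2, authorship ..
After op 5 (add_cursor(2)): buffer="si" (len 2), cursors c1@1 c2@2 c3@2 c4@2, authorship ..
After op 6 (move_left): buffer="si" (len 2), cursors c1@0 c2@1 c3@1 c4@1, authorship ..
After op 7 (move_left): buffer="si" (len 2), cursors c1@0 c2@0 c3@0 c4@0, authorship ..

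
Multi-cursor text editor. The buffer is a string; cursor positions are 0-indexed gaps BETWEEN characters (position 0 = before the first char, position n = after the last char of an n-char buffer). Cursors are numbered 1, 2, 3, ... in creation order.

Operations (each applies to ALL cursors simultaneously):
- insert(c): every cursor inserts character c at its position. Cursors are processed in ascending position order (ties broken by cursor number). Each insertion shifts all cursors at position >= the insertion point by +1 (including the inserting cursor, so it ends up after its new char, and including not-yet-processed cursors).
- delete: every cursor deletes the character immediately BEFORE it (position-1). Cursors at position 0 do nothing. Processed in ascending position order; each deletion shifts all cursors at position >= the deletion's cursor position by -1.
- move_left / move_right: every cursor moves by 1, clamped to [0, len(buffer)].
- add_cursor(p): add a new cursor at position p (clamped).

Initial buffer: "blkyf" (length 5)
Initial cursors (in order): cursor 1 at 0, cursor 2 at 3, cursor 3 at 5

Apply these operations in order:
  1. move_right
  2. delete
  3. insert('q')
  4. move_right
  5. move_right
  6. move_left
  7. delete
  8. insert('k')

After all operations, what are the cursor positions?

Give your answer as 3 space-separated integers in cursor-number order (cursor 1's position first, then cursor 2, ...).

Answer: 4 4 4

Derivation:
After op 1 (move_right): buffer="blkyf" (len 5), cursors c1@1 c2@4 c3@5, authorship .....
After op 2 (delete): buffer="lk" (len 2), cursors c1@0 c2@2 c3@2, authorship ..
After op 3 (insert('q')): buffer="qlkqq" (len 5), cursors c1@1 c2@5 c3@5, authorship 1..23
After op 4 (move_right): buffer="qlkqq" (len 5), cursors c1@2 c2@5 c3@5, authorship 1..23
After op 5 (move_right): buffer="qlkqq" (len 5), cursors c1@3 c2@5 c3@5, authorship 1..23
After op 6 (move_left): buffer="qlkqq" (len 5), cursors c1@2 c2@4 c3@4, authorship 1..23
After op 7 (delete): buffer="qq" (len 2), cursors c1@1 c2@1 c3@1, authorship 13
After op 8 (insert('k')): buffer="qkkkq" (len 5), cursors c1@4 c2@4 c3@4, authorship 11233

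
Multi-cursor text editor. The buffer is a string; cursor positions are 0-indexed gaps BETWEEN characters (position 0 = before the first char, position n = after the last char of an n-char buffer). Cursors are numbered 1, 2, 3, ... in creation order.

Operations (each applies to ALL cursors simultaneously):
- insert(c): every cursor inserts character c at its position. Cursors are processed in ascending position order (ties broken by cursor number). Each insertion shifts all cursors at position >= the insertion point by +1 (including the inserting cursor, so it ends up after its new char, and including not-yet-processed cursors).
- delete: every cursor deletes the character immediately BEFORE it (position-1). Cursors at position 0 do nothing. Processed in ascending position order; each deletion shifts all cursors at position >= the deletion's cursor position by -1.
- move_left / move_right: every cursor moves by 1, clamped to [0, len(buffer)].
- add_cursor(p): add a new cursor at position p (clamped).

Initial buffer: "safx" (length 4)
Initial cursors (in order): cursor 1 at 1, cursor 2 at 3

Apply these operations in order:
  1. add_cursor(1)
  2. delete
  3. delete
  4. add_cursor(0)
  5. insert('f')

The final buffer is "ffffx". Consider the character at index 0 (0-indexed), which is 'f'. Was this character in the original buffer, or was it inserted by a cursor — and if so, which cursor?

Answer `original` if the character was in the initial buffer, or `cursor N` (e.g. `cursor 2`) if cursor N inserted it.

After op 1 (add_cursor(1)): buffer="safx" (len 4), cursors c1@1 c3@1 c2@3, authorship ....
After op 2 (delete): buffer="ax" (len 2), cursors c1@0 c3@0 c2@1, authorship ..
After op 3 (delete): buffer="x" (len 1), cursors c1@0 c2@0 c3@0, authorship .
After op 4 (add_cursor(0)): buffer="x" (len 1), cursors c1@0 c2@0 c3@0 c4@0, authorship .
After op 5 (insert('f')): buffer="ffffx" (len 5), cursors c1@4 c2@4 c3@4 c4@4, authorship 1234.
Authorship (.=original, N=cursor N): 1 2 3 4 .
Index 0: author = 1

Answer: cursor 1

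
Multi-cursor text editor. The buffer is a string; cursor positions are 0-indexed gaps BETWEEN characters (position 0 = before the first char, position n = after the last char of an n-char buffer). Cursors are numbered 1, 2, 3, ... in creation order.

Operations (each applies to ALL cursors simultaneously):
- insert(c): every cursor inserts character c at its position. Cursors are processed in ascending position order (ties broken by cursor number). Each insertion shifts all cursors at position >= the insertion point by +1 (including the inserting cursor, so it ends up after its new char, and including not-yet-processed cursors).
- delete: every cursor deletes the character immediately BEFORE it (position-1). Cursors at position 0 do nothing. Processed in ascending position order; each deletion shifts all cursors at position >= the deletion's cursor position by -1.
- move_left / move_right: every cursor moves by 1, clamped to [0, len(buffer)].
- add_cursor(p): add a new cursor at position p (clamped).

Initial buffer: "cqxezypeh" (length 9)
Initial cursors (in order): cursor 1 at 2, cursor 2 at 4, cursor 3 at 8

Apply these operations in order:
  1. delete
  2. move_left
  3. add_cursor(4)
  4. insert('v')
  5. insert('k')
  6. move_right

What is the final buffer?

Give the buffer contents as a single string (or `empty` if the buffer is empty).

Answer: vkcvkxzyvvkkph

Derivation:
After op 1 (delete): buffer="cxzyph" (len 6), cursors c1@1 c2@2 c3@5, authorship ......
After op 2 (move_left): buffer="cxzyph" (len 6), cursors c1@0 c2@1 c3@4, authorship ......
After op 3 (add_cursor(4)): buffer="cxzyph" (len 6), cursors c1@0 c2@1 c3@4 c4@4, authorship ......
After op 4 (insert('v')): buffer="vcvxzyvvph" (len 10), cursors c1@1 c2@3 c3@8 c4@8, authorship 1.2...34..
After op 5 (insert('k')): buffer="vkcvkxzyvvkkph" (len 14), cursors c1@2 c2@5 c3@12 c4@12, authorship 11.22...3434..
After op 6 (move_right): buffer="vkcvkxzyvvkkph" (len 14), cursors c1@3 c2@6 c3@13 c4@13, authorship 11.22...3434..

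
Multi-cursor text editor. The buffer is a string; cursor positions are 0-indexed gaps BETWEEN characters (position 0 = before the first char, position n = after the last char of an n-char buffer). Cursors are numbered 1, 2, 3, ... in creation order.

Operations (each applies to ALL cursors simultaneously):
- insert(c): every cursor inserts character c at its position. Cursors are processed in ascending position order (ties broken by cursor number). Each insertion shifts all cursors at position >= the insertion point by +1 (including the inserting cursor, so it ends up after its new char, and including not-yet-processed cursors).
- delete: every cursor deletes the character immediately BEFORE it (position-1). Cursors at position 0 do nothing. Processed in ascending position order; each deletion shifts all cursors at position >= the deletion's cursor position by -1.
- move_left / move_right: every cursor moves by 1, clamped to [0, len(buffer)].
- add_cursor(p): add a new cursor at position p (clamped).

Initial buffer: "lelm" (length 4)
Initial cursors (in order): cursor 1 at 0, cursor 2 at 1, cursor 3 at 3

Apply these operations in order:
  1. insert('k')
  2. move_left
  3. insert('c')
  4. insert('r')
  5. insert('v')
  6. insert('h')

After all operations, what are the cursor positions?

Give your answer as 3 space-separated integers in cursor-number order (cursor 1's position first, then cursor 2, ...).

Answer: 4 10 17

Derivation:
After op 1 (insert('k')): buffer="klkelkm" (len 7), cursors c1@1 c2@3 c3@6, authorship 1.2..3.
After op 2 (move_left): buffer="klkelkm" (len 7), cursors c1@0 c2@2 c3@5, authorship 1.2..3.
After op 3 (insert('c')): buffer="cklckelckm" (len 10), cursors c1@1 c2@4 c3@8, authorship 11.22..33.
After op 4 (insert('r')): buffer="crklcrkelcrkm" (len 13), cursors c1@2 c2@6 c3@11, authorship 111.222..333.
After op 5 (insert('v')): buffer="crvklcrvkelcrvkm" (len 16), cursors c1@3 c2@8 c3@14, authorship 1111.2222..3333.
After op 6 (insert('h')): buffer="crvhklcrvhkelcrvhkm" (len 19), cursors c1@4 c2@10 c3@17, authorship 11111.22222..33333.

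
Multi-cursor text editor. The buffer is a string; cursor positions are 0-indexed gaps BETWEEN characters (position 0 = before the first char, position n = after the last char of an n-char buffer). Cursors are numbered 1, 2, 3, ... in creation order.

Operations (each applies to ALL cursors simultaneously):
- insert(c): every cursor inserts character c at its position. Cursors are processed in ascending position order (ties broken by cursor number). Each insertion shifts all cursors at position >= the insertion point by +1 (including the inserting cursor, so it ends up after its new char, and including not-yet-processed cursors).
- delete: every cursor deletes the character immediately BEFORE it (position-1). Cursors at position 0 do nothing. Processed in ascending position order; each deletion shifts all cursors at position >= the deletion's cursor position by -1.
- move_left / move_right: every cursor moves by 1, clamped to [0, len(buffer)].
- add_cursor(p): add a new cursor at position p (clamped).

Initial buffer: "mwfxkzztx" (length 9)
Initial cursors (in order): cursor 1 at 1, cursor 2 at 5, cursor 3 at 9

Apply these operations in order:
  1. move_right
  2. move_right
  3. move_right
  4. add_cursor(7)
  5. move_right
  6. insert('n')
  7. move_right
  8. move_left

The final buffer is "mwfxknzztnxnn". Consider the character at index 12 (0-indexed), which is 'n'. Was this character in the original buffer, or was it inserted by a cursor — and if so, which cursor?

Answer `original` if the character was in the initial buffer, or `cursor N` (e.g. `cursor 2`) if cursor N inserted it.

After op 1 (move_right): buffer="mwfxkzztx" (len 9), cursors c1@2 c2@6 c3@9, authorship .........
After op 2 (move_right): buffer="mwfxkzztx" (len 9), cursors c1@3 c2@7 c3@9, authorship .........
After op 3 (move_right): buffer="mwfxkzztx" (len 9), cursors c1@4 c2@8 c3@9, authorship .........
After op 4 (add_cursor(7)): buffer="mwfxkzztx" (len 9), cursors c1@4 c4@7 c2@8 c3@9, authorship .........
After op 5 (move_right): buffer="mwfxkzztx" (len 9), cursors c1@5 c4@8 c2@9 c3@9, authorship .........
After op 6 (insert('n')): buffer="mwfxknzztnxnn" (len 13), cursors c1@6 c4@10 c2@13 c3@13, authorship .....1...4.23
After op 7 (move_right): buffer="mwfxknzztnxnn" (len 13), cursors c1@7 c4@11 c2@13 c3@13, authorship .....1...4.23
After op 8 (move_left): buffer="mwfxknzztnxnn" (len 13), cursors c1@6 c4@10 c2@12 c3@12, authorship .....1...4.23
Authorship (.=original, N=cursor N): . . . . . 1 . . . 4 . 2 3
Index 12: author = 3

Answer: cursor 3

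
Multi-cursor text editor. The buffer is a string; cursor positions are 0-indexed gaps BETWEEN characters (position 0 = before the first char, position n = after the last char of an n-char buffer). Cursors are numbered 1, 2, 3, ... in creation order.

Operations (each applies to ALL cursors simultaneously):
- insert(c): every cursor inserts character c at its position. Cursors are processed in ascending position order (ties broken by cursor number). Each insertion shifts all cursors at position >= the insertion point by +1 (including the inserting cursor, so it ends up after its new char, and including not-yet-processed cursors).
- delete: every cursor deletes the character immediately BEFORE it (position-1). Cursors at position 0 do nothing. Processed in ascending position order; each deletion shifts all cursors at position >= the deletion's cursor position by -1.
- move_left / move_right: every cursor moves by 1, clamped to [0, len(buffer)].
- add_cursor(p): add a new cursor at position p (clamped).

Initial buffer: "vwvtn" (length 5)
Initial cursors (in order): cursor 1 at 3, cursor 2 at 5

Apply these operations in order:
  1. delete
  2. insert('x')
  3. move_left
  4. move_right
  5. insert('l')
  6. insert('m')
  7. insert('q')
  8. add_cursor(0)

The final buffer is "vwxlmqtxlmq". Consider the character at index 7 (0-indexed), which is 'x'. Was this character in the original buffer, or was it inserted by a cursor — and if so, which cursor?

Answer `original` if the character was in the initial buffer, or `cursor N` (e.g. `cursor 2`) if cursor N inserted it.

Answer: cursor 2

Derivation:
After op 1 (delete): buffer="vwt" (len 3), cursors c1@2 c2@3, authorship ...
After op 2 (insert('x')): buffer="vwxtx" (len 5), cursors c1@3 c2@5, authorship ..1.2
After op 3 (move_left): buffer="vwxtx" (len 5), cursors c1@2 c2@4, authorship ..1.2
After op 4 (move_right): buffer="vwxtx" (len 5), cursors c1@3 c2@5, authorship ..1.2
After op 5 (insert('l')): buffer="vwxltxl" (len 7), cursors c1@4 c2@7, authorship ..11.22
After op 6 (insert('m')): buffer="vwxlmtxlm" (len 9), cursors c1@5 c2@9, authorship ..111.222
After op 7 (insert('q')): buffer="vwxlmqtxlmq" (len 11), cursors c1@6 c2@11, authorship ..1111.2222
After op 8 (add_cursor(0)): buffer="vwxlmqtxlmq" (len 11), cursors c3@0 c1@6 c2@11, authorship ..1111.2222
Authorship (.=original, N=cursor N): . . 1 1 1 1 . 2 2 2 2
Index 7: author = 2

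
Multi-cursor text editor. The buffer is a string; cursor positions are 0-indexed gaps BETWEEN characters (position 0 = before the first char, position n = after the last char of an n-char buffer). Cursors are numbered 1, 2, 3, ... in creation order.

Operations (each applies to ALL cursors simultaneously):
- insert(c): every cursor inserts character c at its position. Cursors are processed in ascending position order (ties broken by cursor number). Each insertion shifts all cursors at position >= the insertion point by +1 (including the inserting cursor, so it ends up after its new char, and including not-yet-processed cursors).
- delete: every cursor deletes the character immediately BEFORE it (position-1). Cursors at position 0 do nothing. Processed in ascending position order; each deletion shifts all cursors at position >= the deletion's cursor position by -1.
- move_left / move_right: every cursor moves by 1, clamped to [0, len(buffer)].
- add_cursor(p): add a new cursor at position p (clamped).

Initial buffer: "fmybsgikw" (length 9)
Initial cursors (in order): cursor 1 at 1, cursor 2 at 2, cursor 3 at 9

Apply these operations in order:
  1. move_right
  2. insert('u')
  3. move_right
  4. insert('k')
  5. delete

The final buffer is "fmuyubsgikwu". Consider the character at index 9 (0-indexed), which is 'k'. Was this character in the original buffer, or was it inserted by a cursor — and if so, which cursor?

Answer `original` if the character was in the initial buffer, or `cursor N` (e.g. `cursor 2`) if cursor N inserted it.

Answer: original

Derivation:
After op 1 (move_right): buffer="fmybsgikw" (len 9), cursors c1@2 c2@3 c3@9, authorship .........
After op 2 (insert('u')): buffer="fmuyubsgikwu" (len 12), cursors c1@3 c2@5 c3@12, authorship ..1.2......3
After op 3 (move_right): buffer="fmuyubsgikwu" (len 12), cursors c1@4 c2@6 c3@12, authorship ..1.2......3
After op 4 (insert('k')): buffer="fmuykubksgikwuk" (len 15), cursors c1@5 c2@8 c3@15, authorship ..1.12.2.....33
After op 5 (delete): buffer="fmuyubsgikwu" (len 12), cursors c1@4 c2@6 c3@12, authorship ..1.2......3
Authorship (.=original, N=cursor N): . . 1 . 2 . . . . . . 3
Index 9: author = original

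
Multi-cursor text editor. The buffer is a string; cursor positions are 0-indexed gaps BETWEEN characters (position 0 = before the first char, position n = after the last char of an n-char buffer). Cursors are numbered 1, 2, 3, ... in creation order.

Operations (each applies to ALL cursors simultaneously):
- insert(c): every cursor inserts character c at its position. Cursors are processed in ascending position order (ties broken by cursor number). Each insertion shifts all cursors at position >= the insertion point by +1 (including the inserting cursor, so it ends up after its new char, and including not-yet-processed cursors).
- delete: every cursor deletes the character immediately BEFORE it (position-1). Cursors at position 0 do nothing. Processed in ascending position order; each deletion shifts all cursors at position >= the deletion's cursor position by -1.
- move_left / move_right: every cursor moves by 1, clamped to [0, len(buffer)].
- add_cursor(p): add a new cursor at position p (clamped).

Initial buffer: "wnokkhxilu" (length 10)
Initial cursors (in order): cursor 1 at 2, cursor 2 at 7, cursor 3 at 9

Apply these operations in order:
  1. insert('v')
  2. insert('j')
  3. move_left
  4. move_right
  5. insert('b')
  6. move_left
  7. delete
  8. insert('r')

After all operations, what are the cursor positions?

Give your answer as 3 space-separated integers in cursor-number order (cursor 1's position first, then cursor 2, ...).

After op 1 (insert('v')): buffer="wnvokkhxvilvu" (len 13), cursors c1@3 c2@9 c3@12, authorship ..1.....2..3.
After op 2 (insert('j')): buffer="wnvjokkhxvjilvju" (len 16), cursors c1@4 c2@11 c3@15, authorship ..11.....22..33.
After op 3 (move_left): buffer="wnvjokkhxvjilvju" (len 16), cursors c1@3 c2@10 c3@14, authorship ..11.....22..33.
After op 4 (move_right): buffer="wnvjokkhxvjilvju" (len 16), cursors c1@4 c2@11 c3@15, authorship ..11.....22..33.
After op 5 (insert('b')): buffer="wnvjbokkhxvjbilvjbu" (len 19), cursors c1@5 c2@13 c3@18, authorship ..111.....222..333.
After op 6 (move_left): buffer="wnvjbokkhxvjbilvjbu" (len 19), cursors c1@4 c2@12 c3@17, authorship ..111.....222..333.
After op 7 (delete): buffer="wnvbokkhxvbilvbu" (len 16), cursors c1@3 c2@10 c3@14, authorship ..11.....22..33.
After op 8 (insert('r')): buffer="wnvrbokkhxvrbilvrbu" (len 19), cursors c1@4 c2@12 c3@17, authorship ..111.....222..333.

Answer: 4 12 17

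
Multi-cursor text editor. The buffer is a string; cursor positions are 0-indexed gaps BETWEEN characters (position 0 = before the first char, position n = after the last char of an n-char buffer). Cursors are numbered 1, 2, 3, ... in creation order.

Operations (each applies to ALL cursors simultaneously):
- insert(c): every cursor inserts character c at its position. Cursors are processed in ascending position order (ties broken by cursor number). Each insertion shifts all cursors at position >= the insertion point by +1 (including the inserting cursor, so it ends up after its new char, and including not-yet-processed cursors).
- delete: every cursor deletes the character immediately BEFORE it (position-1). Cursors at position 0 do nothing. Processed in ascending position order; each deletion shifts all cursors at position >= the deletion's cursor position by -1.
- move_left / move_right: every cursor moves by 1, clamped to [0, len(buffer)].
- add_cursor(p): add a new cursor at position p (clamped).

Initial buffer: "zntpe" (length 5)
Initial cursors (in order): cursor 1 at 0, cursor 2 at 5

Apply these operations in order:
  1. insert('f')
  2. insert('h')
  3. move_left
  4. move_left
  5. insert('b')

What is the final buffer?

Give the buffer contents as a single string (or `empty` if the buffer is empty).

Answer: bfhzntpebfh

Derivation:
After op 1 (insert('f')): buffer="fzntpef" (len 7), cursors c1@1 c2@7, authorship 1.....2
After op 2 (insert('h')): buffer="fhzntpefh" (len 9), cursors c1@2 c2@9, authorship 11.....22
After op 3 (move_left): buffer="fhzntpefh" (len 9), cursors c1@1 c2@8, authorship 11.....22
After op 4 (move_left): buffer="fhzntpefh" (len 9), cursors c1@0 c2@7, authorship 11.....22
After op 5 (insert('b')): buffer="bfhzntpebfh" (len 11), cursors c1@1 c2@9, authorship 111.....222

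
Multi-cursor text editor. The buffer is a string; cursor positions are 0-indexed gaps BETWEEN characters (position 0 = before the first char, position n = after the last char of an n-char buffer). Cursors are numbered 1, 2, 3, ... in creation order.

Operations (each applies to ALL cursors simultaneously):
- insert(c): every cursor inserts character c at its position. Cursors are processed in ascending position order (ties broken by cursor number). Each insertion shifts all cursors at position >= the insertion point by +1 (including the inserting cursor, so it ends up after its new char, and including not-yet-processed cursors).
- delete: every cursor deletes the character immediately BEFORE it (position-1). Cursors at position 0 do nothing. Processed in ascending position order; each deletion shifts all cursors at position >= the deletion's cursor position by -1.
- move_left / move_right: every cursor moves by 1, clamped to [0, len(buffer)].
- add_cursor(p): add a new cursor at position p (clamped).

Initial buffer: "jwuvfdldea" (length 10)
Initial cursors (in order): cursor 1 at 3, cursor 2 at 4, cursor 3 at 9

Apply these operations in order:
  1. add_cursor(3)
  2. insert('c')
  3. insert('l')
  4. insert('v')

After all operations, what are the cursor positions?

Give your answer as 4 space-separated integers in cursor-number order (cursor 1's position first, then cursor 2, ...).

After op 1 (add_cursor(3)): buffer="jwuvfdldea" (len 10), cursors c1@3 c4@3 c2@4 c3@9, authorship ..........
After op 2 (insert('c')): buffer="jwuccvcfdldeca" (len 14), cursors c1@5 c4@5 c2@7 c3@13, authorship ...14.2.....3.
After op 3 (insert('l')): buffer="jwuccllvclfdldecla" (len 18), cursors c1@7 c4@7 c2@10 c3@17, authorship ...1414.22.....33.
After op 4 (insert('v')): buffer="jwuccllvvvclvfdldeclva" (len 22), cursors c1@9 c4@9 c2@13 c3@21, authorship ...141414.222.....333.

Answer: 9 13 21 9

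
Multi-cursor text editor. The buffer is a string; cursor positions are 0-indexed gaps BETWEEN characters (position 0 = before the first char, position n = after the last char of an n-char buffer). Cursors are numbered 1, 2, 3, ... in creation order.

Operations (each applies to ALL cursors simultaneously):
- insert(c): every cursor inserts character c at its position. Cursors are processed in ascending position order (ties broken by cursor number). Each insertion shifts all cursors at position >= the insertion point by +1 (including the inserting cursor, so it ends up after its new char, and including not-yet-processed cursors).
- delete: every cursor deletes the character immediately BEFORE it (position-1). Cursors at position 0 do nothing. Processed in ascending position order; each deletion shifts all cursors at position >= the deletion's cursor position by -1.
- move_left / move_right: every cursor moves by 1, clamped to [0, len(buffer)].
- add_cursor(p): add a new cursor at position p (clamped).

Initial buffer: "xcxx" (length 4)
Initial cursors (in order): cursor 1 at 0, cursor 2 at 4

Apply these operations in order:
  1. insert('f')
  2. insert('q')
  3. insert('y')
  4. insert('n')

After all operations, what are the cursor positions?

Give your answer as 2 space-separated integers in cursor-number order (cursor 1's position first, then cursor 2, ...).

Answer: 4 12

Derivation:
After op 1 (insert('f')): buffer="fxcxxf" (len 6), cursors c1@1 c2@6, authorship 1....2
After op 2 (insert('q')): buffer="fqxcxxfq" (len 8), cursors c1@2 c2@8, authorship 11....22
After op 3 (insert('y')): buffer="fqyxcxxfqy" (len 10), cursors c1@3 c2@10, authorship 111....222
After op 4 (insert('n')): buffer="fqynxcxxfqyn" (len 12), cursors c1@4 c2@12, authorship 1111....2222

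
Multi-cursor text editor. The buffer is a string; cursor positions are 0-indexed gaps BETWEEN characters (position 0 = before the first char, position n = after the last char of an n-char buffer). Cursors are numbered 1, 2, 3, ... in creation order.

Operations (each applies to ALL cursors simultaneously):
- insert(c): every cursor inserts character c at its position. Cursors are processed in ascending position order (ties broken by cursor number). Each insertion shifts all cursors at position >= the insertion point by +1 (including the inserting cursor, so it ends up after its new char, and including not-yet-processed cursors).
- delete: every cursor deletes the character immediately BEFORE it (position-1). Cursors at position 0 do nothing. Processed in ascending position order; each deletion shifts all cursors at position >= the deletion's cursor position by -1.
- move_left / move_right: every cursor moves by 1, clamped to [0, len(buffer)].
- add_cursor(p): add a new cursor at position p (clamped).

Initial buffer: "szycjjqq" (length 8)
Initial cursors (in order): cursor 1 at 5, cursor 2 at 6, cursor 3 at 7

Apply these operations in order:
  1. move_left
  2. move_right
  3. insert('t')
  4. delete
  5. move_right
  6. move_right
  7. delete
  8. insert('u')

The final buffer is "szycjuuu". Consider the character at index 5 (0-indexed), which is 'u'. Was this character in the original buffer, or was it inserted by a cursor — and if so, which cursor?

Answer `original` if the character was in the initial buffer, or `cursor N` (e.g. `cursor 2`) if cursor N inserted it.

After op 1 (move_left): buffer="szycjjqq" (len 8), cursors c1@4 c2@5 c3@6, authorship ........
After op 2 (move_right): buffer="szycjjqq" (len 8), cursors c1@5 c2@6 c3@7, authorship ........
After op 3 (insert('t')): buffer="szycjtjtqtq" (len 11), cursors c1@6 c2@8 c3@10, authorship .....1.2.3.
After op 4 (delete): buffer="szycjjqq" (len 8), cursors c1@5 c2@6 c3@7, authorship ........
After op 5 (move_right): buffer="szycjjqq" (len 8), cursors c1@6 c2@7 c3@8, authorship ........
After op 6 (move_right): buffer="szycjjqq" (len 8), cursors c1@7 c2@8 c3@8, authorship ........
After op 7 (delete): buffer="szycj" (len 5), cursors c1@5 c2@5 c3@5, authorship .....
After op 8 (insert('u')): buffer="szycjuuu" (len 8), cursors c1@8 c2@8 c3@8, authorship .....123
Authorship (.=original, N=cursor N): . . . . . 1 2 3
Index 5: author = 1

Answer: cursor 1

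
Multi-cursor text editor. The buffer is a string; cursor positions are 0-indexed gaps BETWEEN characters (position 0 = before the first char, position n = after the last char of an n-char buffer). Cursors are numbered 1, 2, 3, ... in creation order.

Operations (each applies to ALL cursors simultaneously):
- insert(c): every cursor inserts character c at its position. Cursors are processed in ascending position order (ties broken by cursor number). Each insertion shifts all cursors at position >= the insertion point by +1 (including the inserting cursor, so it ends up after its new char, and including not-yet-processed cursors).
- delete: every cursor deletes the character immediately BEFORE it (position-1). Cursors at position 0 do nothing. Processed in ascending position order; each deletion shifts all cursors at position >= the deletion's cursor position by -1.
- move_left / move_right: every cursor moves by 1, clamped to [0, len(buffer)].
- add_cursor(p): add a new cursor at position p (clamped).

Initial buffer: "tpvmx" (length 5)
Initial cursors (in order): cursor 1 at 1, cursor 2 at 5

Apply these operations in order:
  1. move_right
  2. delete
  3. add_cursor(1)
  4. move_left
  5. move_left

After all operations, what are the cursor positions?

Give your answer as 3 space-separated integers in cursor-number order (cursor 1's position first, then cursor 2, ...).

After op 1 (move_right): buffer="tpvmx" (len 5), cursors c1@2 c2@5, authorship .....
After op 2 (delete): buffer="tvm" (len 3), cursors c1@1 c2@3, authorship ...
After op 3 (add_cursor(1)): buffer="tvm" (len 3), cursors c1@1 c3@1 c2@3, authorship ...
After op 4 (move_left): buffer="tvm" (len 3), cursors c1@0 c3@0 c2@2, authorship ...
After op 5 (move_left): buffer="tvm" (len 3), cursors c1@0 c3@0 c2@1, authorship ...

Answer: 0 1 0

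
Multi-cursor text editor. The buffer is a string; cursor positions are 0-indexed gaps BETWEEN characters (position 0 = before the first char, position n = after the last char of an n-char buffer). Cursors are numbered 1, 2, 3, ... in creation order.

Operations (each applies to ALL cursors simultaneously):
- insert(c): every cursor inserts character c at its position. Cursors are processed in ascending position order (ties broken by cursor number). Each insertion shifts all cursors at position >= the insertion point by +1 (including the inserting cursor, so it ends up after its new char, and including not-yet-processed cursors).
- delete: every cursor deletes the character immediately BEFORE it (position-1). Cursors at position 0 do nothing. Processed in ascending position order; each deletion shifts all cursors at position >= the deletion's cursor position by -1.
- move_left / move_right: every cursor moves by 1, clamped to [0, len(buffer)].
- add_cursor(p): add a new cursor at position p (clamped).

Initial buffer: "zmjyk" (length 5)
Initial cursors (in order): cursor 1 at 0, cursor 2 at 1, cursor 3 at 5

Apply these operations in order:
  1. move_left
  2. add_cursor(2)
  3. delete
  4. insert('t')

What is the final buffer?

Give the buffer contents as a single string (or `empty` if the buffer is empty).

Answer: ttztjtk

Derivation:
After op 1 (move_left): buffer="zmjyk" (len 5), cursors c1@0 c2@0 c3@4, authorship .....
After op 2 (add_cursor(2)): buffer="zmjyk" (len 5), cursors c1@0 c2@0 c4@2 c3@4, authorship .....
After op 3 (delete): buffer="zjk" (len 3), cursors c1@0 c2@0 c4@1 c3@2, authorship ...
After op 4 (insert('t')): buffer="ttztjtk" (len 7), cursors c1@2 c2@2 c4@4 c3@6, authorship 12.4.3.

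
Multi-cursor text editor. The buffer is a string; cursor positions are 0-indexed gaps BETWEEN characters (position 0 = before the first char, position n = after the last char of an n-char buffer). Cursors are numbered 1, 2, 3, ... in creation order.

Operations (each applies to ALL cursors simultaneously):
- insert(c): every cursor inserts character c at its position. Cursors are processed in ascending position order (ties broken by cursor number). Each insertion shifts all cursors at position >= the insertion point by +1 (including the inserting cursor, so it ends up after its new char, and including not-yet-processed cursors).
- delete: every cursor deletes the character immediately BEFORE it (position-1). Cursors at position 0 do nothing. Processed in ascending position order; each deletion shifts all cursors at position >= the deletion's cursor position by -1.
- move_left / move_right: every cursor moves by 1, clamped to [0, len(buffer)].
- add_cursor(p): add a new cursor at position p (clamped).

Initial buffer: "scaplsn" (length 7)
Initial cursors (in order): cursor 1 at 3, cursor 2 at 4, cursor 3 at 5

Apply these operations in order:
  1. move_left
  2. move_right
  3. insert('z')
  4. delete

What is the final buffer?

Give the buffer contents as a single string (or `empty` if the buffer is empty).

After op 1 (move_left): buffer="scaplsn" (len 7), cursors c1@2 c2@3 c3@4, authorship .......
After op 2 (move_right): buffer="scaplsn" (len 7), cursors c1@3 c2@4 c3@5, authorship .......
After op 3 (insert('z')): buffer="scazpzlzsn" (len 10), cursors c1@4 c2@6 c3@8, authorship ...1.2.3..
After op 4 (delete): buffer="scaplsn" (len 7), cursors c1@3 c2@4 c3@5, authorship .......

Answer: scaplsn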